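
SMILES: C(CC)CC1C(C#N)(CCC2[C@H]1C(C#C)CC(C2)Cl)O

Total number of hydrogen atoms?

24

Hydrogens are implicit in SMILES; fill each atom to its normal valence:
  7 × C: 2 H each → 14
  6 × C: 1 H each → 6
  3 × C: no H
  1 × C: 3 H
  1 × Cl: no H
  1 × N: no H
  1 × O: 1 H
  Total hydrogens = 24.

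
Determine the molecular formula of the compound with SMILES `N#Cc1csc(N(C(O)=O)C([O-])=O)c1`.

Heavy atoms from the SMILES: 7 C, 2 N, 4 O, 1 S.
Implicit hydrogens by atom environment:
  3 × C: no H
  2 × C (aromatic): 1 H each → 2
  2 × C (aromatic): no H
  2 × N: no H
  2 × O: no H
  1 × O: 1 H
  1 × O (charge -1): no H
  1 × S (aromatic): no H
  Total hydrogens = 3.
Net charge -1.
Molecular formula: C7H3N2O4S-

C7H3N2O4S-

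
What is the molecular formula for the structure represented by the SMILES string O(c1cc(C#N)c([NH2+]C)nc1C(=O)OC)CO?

Heavy atoms from the SMILES: 10 C, 3 N, 4 O.
Implicit hydrogens by atom environment:
  4 × C (aromatic): no H
  3 × O: no H
  2 × C: 3 H each → 6
  2 × C: no H
  1 × C: 2 H
  1 × C (aromatic): 1 H
  1 × N (charge +1): 2 H
  1 × N (aromatic): no H
  1 × N: no H
  1 × O: 1 H
  Total hydrogens = 12.
Net charge +1.
Molecular formula: C10H12N3O4+

C10H12N3O4+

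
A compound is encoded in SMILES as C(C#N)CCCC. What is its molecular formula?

C6H11N

Heavy atoms from the SMILES: 6 C, 1 N.
Implicit hydrogens by atom environment:
  4 × C: 2 H each → 8
  1 × C: 3 H
  1 × C: no H
  1 × N: no H
  Total hydrogens = 11.
Molecular formula: C6H11N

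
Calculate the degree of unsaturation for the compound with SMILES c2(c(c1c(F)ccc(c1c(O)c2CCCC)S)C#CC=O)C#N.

12

Molecular formula from the SMILES: C18H14FNO2S.
DoU = (2C + 2 + N − H − X)/2 = (2·18 + 2 + 1 − 14 − 1)/2 = 24/2 = 12.
(Structurally: 2 ring(s) + 10 π bond(s) = 12.)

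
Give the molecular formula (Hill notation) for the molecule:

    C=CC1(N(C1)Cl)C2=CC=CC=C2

Heavy atoms from the SMILES: 10 C, 1 Cl, 1 N.
Implicit hydrogens by atom environment:
  5 × C (aromatic): 1 H each → 5
  2 × C: 2 H each → 4
  1 × C: 1 H
  1 × C: no H
  1 × C (aromatic): no H
  1 × Cl: no H
  1 × N: no H
  Total hydrogens = 10.
Molecular formula: C10H10ClN

C10H10ClN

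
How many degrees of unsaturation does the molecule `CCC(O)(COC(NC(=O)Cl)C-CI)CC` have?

Molecular formula from the SMILES: C10H19ClINO3.
DoU = (2C + 2 + N − H − X)/2 = (2·10 + 2 + 1 − 19 − 2)/2 = 2/2 = 1.
(Structurally: 0 ring(s) + 1 π bond(s) = 1.)

1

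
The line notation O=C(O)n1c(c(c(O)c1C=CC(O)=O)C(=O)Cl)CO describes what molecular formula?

Heavy atoms from the SMILES: 10 C, 1 Cl, 1 N, 7 O.
Implicit hydrogens by atom environment:
  4 × C (aromatic): no H
  4 × O: 1 H each → 4
  3 × C: no H
  3 × O: no H
  2 × C: 1 H each → 2
  1 × C: 2 H
  1 × Cl: no H
  1 × N (aromatic): no H
  Total hydrogens = 8.
Molecular formula: C10H8ClNO7

C10H8ClNO7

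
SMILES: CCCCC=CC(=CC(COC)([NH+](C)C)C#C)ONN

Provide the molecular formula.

C15H28N3O2+

Heavy atoms from the SMILES: 15 C, 3 N, 2 O.
Implicit hydrogens by atom environment:
  4 × C: 3 H each → 12
  4 × C: 2 H each → 8
  4 × C: 1 H each → 4
  3 × C: no H
  2 × O: no H
  1 × N: 2 H
  1 × N: 1 H
  1 × N (charge +1): 1 H
  Total hydrogens = 28.
Net charge +1.
Molecular formula: C15H28N3O2+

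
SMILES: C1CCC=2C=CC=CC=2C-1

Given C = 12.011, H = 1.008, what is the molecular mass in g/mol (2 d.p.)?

132.21

Molecular formula: C10H12.
M = 10×12.011 + 12×1.008 = 132.21 g/mol.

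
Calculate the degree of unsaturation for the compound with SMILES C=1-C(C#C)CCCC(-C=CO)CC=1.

Molecular formula from the SMILES: C12H16O.
DoU = (2C + 2 + N − H − X)/2 = (2·12 + 2 + 0 − 16 − 0)/2 = 10/2 = 5.
(Structurally: 1 ring(s) + 4 π bond(s) = 5.)

5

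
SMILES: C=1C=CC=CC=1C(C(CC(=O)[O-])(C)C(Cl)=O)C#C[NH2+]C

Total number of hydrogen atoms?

16

Hydrogens are implicit in SMILES; fill each atom to its normal valence:
  5 × C (aromatic): 1 H each → 5
  5 × C: no H
  2 × C: 3 H each → 6
  2 × O: no H
  1 × C: 2 H
  1 × C: 1 H
  1 × C (aromatic): no H
  1 × Cl: no H
  1 × N (charge +1): 2 H
  1 × O (charge -1): no H
  Total hydrogens = 16.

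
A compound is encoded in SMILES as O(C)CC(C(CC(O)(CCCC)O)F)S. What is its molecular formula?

C10H21FO3S

Heavy atoms from the SMILES: 10 C, 1 F, 3 O, 1 S.
Implicit hydrogens by atom environment:
  5 × C: 2 H each → 10
  2 × C: 3 H each → 6
  2 × C: 1 H each → 2
  2 × O: 1 H each → 2
  1 × C: no H
  1 × F: no H
  1 × O: no H
  1 × S: 1 H
  Total hydrogens = 21.
Molecular formula: C10H21FO3S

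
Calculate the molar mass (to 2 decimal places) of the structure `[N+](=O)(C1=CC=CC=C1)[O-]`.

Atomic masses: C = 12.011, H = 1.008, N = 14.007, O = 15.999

123.11

Molecular formula: C6H5NO2.
M = 6×12.011 + 5×1.008 + 1×14.007 + 2×15.999 = 123.11 g/mol.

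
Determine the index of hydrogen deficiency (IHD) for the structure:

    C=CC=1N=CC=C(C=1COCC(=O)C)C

Molecular formula from the SMILES: C12H15NO2.
DoU = (2C + 2 + N − H − X)/2 = (2·12 + 2 + 1 − 15 − 0)/2 = 12/2 = 6.
(Structurally: 1 ring(s) + 5 π bond(s) = 6.)

6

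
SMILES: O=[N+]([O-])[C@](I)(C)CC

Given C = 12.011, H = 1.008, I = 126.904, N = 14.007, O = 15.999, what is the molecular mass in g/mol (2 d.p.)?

Molecular formula: C4H8INO2.
M = 4×12.011 + 8×1.008 + 1×126.904 + 1×14.007 + 2×15.999 = 229.02 g/mol.

229.02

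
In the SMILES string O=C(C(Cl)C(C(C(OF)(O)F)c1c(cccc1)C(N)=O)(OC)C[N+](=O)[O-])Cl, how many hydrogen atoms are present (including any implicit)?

14

Hydrogens are implicit in SMILES; fill each atom to its normal valence:
  5 × O: no H
  4 × C (aromatic): 1 H each → 4
  4 × C: no H
  2 × C: 1 H each → 2
  2 × C (aromatic): no H
  2 × Cl: no H
  2 × F: no H
  1 × C: 3 H
  1 × C: 2 H
  1 × N: 2 H
  1 × N (charge +1): no H
  1 × O: 1 H
  1 × O (charge -1): no H
  Total hydrogens = 14.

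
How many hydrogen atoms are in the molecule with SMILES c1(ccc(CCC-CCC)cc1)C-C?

Hydrogens are implicit in SMILES; fill each atom to its normal valence:
  6 × C: 2 H each → 12
  4 × C (aromatic): 1 H each → 4
  2 × C: 3 H each → 6
  2 × C (aromatic): no H
  Total hydrogens = 22.

22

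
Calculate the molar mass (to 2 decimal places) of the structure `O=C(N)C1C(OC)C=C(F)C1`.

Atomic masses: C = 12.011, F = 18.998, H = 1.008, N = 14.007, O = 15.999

Molecular formula: C7H10FNO2.
M = 7×12.011 + 1×18.998 + 10×1.008 + 1×14.007 + 2×15.999 = 159.16 g/mol.

159.16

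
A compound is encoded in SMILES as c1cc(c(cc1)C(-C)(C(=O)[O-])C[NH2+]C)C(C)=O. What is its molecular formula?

C13H17NO3

Heavy atoms from the SMILES: 13 C, 1 N, 3 O.
Implicit hydrogens by atom environment:
  4 × C (aromatic): 1 H each → 4
  3 × C: 3 H each → 9
  3 × C: no H
  2 × C (aromatic): no H
  2 × O: no H
  1 × C: 2 H
  1 × N (charge +1): 2 H
  1 × O (charge -1): no H
  Total hydrogens = 17.
Molecular formula: C13H17NO3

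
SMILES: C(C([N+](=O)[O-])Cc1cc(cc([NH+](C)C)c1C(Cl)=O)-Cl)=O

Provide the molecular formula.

C12H13Cl2N2O4+

Heavy atoms from the SMILES: 12 C, 2 Cl, 2 N, 4 O.
Implicit hydrogens by atom environment:
  4 × C (aromatic): no H
  3 × O: no H
  2 × C: 3 H each → 6
  2 × C (aromatic): 1 H each → 2
  2 × C: 1 H each → 2
  2 × Cl: no H
  1 × C: 2 H
  1 × C: no H
  1 × N (charge +1): 1 H
  1 × N (charge +1): no H
  1 × O (charge -1): no H
  Total hydrogens = 13.
Net charge +1.
Molecular formula: C12H13Cl2N2O4+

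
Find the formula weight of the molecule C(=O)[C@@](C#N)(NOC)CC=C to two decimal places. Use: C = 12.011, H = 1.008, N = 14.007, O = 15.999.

Molecular formula: C7H10N2O2.
M = 7×12.011 + 10×1.008 + 2×14.007 + 2×15.999 = 154.17 g/mol.

154.17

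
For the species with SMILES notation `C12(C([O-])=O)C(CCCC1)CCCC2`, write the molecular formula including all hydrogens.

C11H17O2-

Heavy atoms from the SMILES: 11 C, 2 O.
Implicit hydrogens by atom environment:
  8 × C: 2 H each → 16
  2 × C: no H
  1 × C: 1 H
  1 × O: no H
  1 × O (charge -1): no H
  Total hydrogens = 17.
Net charge -1.
Molecular formula: C11H17O2-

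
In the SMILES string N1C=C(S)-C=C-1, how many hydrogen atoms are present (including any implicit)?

Hydrogens are implicit in SMILES; fill each atom to its normal valence:
  3 × C (aromatic): 1 H each → 3
  1 × C (aromatic): no H
  1 × N (aromatic): 1 H
  1 × S: 1 H
  Total hydrogens = 5.

5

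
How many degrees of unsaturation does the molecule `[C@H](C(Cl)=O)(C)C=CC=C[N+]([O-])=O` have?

4

Molecular formula from the SMILES: C7H8ClNO3.
DoU = (2C + 2 + N − H − X)/2 = (2·7 + 2 + 1 − 8 − 1)/2 = 8/2 = 4.
(Structurally: 0 ring(s) + 4 π bond(s) = 4.)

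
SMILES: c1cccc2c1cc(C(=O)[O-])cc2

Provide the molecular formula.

Heavy atoms from the SMILES: 11 C, 2 O.
Implicit hydrogens by atom environment:
  7 × C (aromatic): 1 H each → 7
  3 × C (aromatic): no H
  1 × C: no H
  1 × O: no H
  1 × O (charge -1): no H
  Total hydrogens = 7.
Net charge -1.
Molecular formula: C11H7O2-

C11H7O2-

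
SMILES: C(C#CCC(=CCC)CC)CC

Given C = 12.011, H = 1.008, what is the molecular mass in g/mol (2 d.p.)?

Molecular formula: C12H20.
M = 12×12.011 + 20×1.008 = 164.29 g/mol.

164.29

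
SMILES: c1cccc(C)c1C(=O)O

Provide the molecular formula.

C8H8O2

Heavy atoms from the SMILES: 8 C, 2 O.
Implicit hydrogens by atom environment:
  4 × C (aromatic): 1 H each → 4
  2 × C (aromatic): no H
  1 × C: 3 H
  1 × C: no H
  1 × O: 1 H
  1 × O: no H
  Total hydrogens = 8.
Molecular formula: C8H8O2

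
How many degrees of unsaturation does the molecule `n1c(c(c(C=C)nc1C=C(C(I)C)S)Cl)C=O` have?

7

Molecular formula from the SMILES: C11H10ClIN2OS.
DoU = (2C + 2 + N − H − X)/2 = (2·11 + 2 + 2 − 10 − 2)/2 = 14/2 = 7.
(Structurally: 1 ring(s) + 6 π bond(s) = 7.)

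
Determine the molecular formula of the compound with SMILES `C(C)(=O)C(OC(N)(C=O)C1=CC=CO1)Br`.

C9H10BrNO4

Heavy atoms from the SMILES: 1 Br, 9 C, 1 N, 4 O.
Implicit hydrogens by atom environment:
  3 × C (aromatic): 1 H each → 3
  3 × O: no H
  2 × C: 1 H each → 2
  2 × C: no H
  1 × Br: no H
  1 × C: 3 H
  1 × C (aromatic): no H
  1 × N: 2 H
  1 × O (aromatic): no H
  Total hydrogens = 10.
Molecular formula: C9H10BrNO4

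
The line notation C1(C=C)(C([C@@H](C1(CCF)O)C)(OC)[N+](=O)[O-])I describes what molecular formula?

C10H15FINO4

Heavy atoms from the SMILES: 10 C, 1 F, 1 I, 1 N, 4 O.
Implicit hydrogens by atom environment:
  3 × C: 2 H each → 6
  3 × C: no H
  2 × C: 3 H each → 6
  2 × C: 1 H each → 2
  2 × O: no H
  1 × F: no H
  1 × I: no H
  1 × N (charge +1): no H
  1 × O: 1 H
  1 × O (charge -1): no H
  Total hydrogens = 15.
Molecular formula: C10H15FINO4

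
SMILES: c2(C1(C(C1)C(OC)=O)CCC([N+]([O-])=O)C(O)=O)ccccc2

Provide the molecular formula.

C15H17NO6

Heavy atoms from the SMILES: 15 C, 1 N, 6 O.
Implicit hydrogens by atom environment:
  5 × C (aromatic): 1 H each → 5
  4 × O: no H
  3 × C: 2 H each → 6
  3 × C: no H
  2 × C: 1 H each → 2
  1 × C: 3 H
  1 × C (aromatic): no H
  1 × N (charge +1): no H
  1 × O: 1 H
  1 × O (charge -1): no H
  Total hydrogens = 17.
Molecular formula: C15H17NO6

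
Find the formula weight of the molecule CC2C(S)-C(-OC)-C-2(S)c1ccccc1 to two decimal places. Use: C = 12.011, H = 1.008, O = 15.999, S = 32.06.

240.38

Molecular formula: C12H16OS2.
M = 12×12.011 + 16×1.008 + 1×15.999 + 2×32.06 = 240.38 g/mol.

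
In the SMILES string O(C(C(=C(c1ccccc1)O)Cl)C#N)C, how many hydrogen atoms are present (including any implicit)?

Hydrogens are implicit in SMILES; fill each atom to its normal valence:
  5 × C (aromatic): 1 H each → 5
  3 × C: no H
  1 × C: 3 H
  1 × C: 1 H
  1 × C (aromatic): no H
  1 × Cl: no H
  1 × N: no H
  1 × O: 1 H
  1 × O: no H
  Total hydrogens = 10.

10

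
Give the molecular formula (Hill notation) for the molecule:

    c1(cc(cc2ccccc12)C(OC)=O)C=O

C13H10O3

Heavy atoms from the SMILES: 13 C, 3 O.
Implicit hydrogens by atom environment:
  6 × C (aromatic): 1 H each → 6
  4 × C (aromatic): no H
  3 × O: no H
  1 × C: 3 H
  1 × C: 1 H
  1 × C: no H
  Total hydrogens = 10.
Molecular formula: C13H10O3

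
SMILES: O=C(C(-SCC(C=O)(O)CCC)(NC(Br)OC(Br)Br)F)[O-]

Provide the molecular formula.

Heavy atoms from the SMILES: 3 Br, 10 C, 1 F, 1 N, 5 O, 1 S.
Implicit hydrogens by atom environment:
  3 × Br: no H
  3 × C: 2 H each → 6
  3 × C: 1 H each → 3
  3 × C: no H
  3 × O: no H
  1 × C: 3 H
  1 × F: no H
  1 × N: 1 H
  1 × O: 1 H
  1 × O (charge -1): no H
  1 × S: no H
  Total hydrogens = 14.
Net charge -1.
Molecular formula: C10H14Br3FNO5S-

C10H14Br3FNO5S-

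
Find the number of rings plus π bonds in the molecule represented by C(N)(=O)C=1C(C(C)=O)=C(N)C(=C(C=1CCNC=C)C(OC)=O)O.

Molecular formula from the SMILES: C15H19N3O5.
DoU = (2C + 2 + N − H − X)/2 = (2·15 + 2 + 3 − 19 − 0)/2 = 16/2 = 8.
(Structurally: 1 ring(s) + 7 π bond(s) = 8.)

8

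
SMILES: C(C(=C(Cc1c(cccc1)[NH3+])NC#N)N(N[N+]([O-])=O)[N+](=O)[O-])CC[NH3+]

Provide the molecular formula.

[C13H20N8O4]2+

Heavy atoms from the SMILES: 13 C, 8 N, 4 O.
Implicit hydrogens by atom environment:
  4 × C: 2 H each → 8
  4 × C (aromatic): 1 H each → 4
  3 × C: no H
  2 × C (aromatic): no H
  2 × N (charge +1): 3 H each → 6
  2 × N: 1 H each → 2
  2 × N: no H
  2 × N (charge +1): no H
  2 × O: no H
  2 × O (charge -1): no H
  Total hydrogens = 20.
Net charge +2.
Molecular formula: [C13H20N8O4]2+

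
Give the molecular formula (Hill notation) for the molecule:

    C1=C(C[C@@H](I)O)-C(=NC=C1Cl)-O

C7H7ClINO2

Heavy atoms from the SMILES: 7 C, 1 Cl, 1 I, 1 N, 2 O.
Implicit hydrogens by atom environment:
  3 × C (aromatic): no H
  2 × C (aromatic): 1 H each → 2
  2 × O: 1 H each → 2
  1 × C: 2 H
  1 × C: 1 H
  1 × Cl: no H
  1 × I: no H
  1 × N (aromatic): no H
  Total hydrogens = 7.
Molecular formula: C7H7ClINO2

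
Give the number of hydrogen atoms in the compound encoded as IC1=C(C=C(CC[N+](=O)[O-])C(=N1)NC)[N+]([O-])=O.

Hydrogens are implicit in SMILES; fill each atom to its normal valence:
  4 × C (aromatic): no H
  2 × C: 2 H each → 4
  2 × N (charge +1): no H
  2 × O: no H
  2 × O (charge -1): no H
  1 × C: 3 H
  1 × C (aromatic): 1 H
  1 × I: no H
  1 × N: 1 H
  1 × N (aromatic): no H
  Total hydrogens = 9.

9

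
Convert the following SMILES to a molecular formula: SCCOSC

Heavy atoms from the SMILES: 3 C, 1 O, 2 S.
Implicit hydrogens by atom environment:
  2 × C: 2 H each → 4
  1 × C: 3 H
  1 × O: no H
  1 × S: 1 H
  1 × S: no H
  Total hydrogens = 8.
Molecular formula: C3H8OS2

C3H8OS2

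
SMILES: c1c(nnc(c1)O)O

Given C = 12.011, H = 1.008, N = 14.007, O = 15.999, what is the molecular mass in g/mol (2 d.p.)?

112.09

Molecular formula: C4H4N2O2.
M = 4×12.011 + 4×1.008 + 2×14.007 + 2×15.999 = 112.09 g/mol.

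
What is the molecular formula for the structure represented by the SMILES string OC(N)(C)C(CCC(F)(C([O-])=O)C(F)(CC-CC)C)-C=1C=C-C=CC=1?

Heavy atoms from the SMILES: 19 C, 2 F, 1 N, 3 O.
Implicit hydrogens by atom environment:
  5 × C: 2 H each → 10
  5 × C (aromatic): 1 H each → 5
  4 × C: no H
  3 × C: 3 H each → 9
  2 × F: no H
  1 × C: 1 H
  1 × C (aromatic): no H
  1 × N: 2 H
  1 × O: 1 H
  1 × O: no H
  1 × O (charge -1): no H
  Total hydrogens = 28.
Net charge -1.
Molecular formula: C19H28F2NO3-

C19H28F2NO3-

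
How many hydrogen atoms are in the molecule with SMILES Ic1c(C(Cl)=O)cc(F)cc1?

Hydrogens are implicit in SMILES; fill each atom to its normal valence:
  3 × C (aromatic): 1 H each → 3
  3 × C (aromatic): no H
  1 × C: no H
  1 × Cl: no H
  1 × F: no H
  1 × I: no H
  1 × O: no H
  Total hydrogens = 3.

3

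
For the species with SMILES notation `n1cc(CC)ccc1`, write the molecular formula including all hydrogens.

Heavy atoms from the SMILES: 7 C, 1 N.
Implicit hydrogens by atom environment:
  4 × C (aromatic): 1 H each → 4
  1 × C: 3 H
  1 × C: 2 H
  1 × C (aromatic): no H
  1 × N (aromatic): no H
  Total hydrogens = 9.
Molecular formula: C7H9N

C7H9N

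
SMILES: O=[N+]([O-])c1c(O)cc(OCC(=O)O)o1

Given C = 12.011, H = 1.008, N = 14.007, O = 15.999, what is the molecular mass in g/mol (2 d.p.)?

203.11

Molecular formula: C6H5NO7.
M = 6×12.011 + 5×1.008 + 1×14.007 + 7×15.999 = 203.11 g/mol.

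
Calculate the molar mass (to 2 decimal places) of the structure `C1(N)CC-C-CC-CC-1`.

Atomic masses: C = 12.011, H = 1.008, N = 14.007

Molecular formula: C8H17N.
M = 8×12.011 + 17×1.008 + 1×14.007 = 127.23 g/mol.

127.23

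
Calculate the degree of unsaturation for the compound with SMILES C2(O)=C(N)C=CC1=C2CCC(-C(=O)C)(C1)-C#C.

Molecular formula from the SMILES: C14H15NO2.
DoU = (2C + 2 + N − H − X)/2 = (2·14 + 2 + 1 − 15 − 0)/2 = 16/2 = 8.
(Structurally: 2 ring(s) + 6 π bond(s) = 8.)

8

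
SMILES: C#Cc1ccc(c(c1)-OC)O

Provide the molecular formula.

C9H8O2

Heavy atoms from the SMILES: 9 C, 2 O.
Implicit hydrogens by atom environment:
  3 × C (aromatic): 1 H each → 3
  3 × C (aromatic): no H
  1 × C: 3 H
  1 × C: 1 H
  1 × C: no H
  1 × O: 1 H
  1 × O: no H
  Total hydrogens = 8.
Molecular formula: C9H8O2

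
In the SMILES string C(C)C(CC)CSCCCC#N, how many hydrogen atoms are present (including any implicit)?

19

Hydrogens are implicit in SMILES; fill each atom to its normal valence:
  6 × C: 2 H each → 12
  2 × C: 3 H each → 6
  1 × C: 1 H
  1 × C: no H
  1 × N: no H
  1 × S: no H
  Total hydrogens = 19.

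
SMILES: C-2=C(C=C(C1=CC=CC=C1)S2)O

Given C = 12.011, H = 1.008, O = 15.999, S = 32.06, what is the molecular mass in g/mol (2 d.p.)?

176.23

Molecular formula: C10H8OS.
M = 10×12.011 + 8×1.008 + 1×15.999 + 1×32.06 = 176.23 g/mol.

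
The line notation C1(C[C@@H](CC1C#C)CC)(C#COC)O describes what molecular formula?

Heavy atoms from the SMILES: 12 C, 2 O.
Implicit hydrogens by atom environment:
  4 × C: no H
  3 × C: 2 H each → 6
  3 × C: 1 H each → 3
  2 × C: 3 H each → 6
  1 × O: 1 H
  1 × O: no H
  Total hydrogens = 16.
Molecular formula: C12H16O2

C12H16O2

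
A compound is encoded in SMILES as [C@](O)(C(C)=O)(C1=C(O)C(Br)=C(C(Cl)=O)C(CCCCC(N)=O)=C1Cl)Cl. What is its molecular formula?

Heavy atoms from the SMILES: 1 Br, 15 C, 3 Cl, 1 N, 5 O.
Implicit hydrogens by atom environment:
  6 × C (aromatic): no H
  4 × C: 2 H each → 8
  4 × C: no H
  3 × Cl: no H
  3 × O: no H
  2 × O: 1 H each → 2
  1 × Br: no H
  1 × C: 3 H
  1 × N: 2 H
  Total hydrogens = 15.
Molecular formula: C15H15BrCl3NO5

C15H15BrCl3NO5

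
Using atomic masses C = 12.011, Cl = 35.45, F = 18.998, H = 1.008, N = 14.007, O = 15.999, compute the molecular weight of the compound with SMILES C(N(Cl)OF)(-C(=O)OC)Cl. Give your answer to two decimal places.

Molecular formula: C3H4Cl2FNO3.
M = 3×12.011 + 2×35.45 + 1×18.998 + 4×1.008 + 1×14.007 + 3×15.999 = 191.97 g/mol.

191.97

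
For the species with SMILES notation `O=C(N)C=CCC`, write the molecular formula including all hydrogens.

C5H9NO

Heavy atoms from the SMILES: 5 C, 1 N, 1 O.
Implicit hydrogens by atom environment:
  2 × C: 1 H each → 2
  1 × C: 3 H
  1 × C: 2 H
  1 × C: no H
  1 × N: 2 H
  1 × O: no H
  Total hydrogens = 9.
Molecular formula: C5H9NO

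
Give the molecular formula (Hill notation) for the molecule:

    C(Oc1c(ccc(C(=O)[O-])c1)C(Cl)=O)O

Heavy atoms from the SMILES: 9 C, 1 Cl, 5 O.
Implicit hydrogens by atom environment:
  3 × C (aromatic): 1 H each → 3
  3 × C (aromatic): no H
  3 × O: no H
  2 × C: no H
  1 × C: 2 H
  1 × Cl: no H
  1 × O: 1 H
  1 × O (charge -1): no H
  Total hydrogens = 6.
Net charge -1.
Molecular formula: C9H6ClO5-

C9H6ClO5-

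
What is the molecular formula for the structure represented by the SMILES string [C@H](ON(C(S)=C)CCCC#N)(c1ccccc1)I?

Heavy atoms from the SMILES: 13 C, 1 I, 2 N, 1 O, 1 S.
Implicit hydrogens by atom environment:
  5 × C (aromatic): 1 H each → 5
  4 × C: 2 H each → 8
  2 × C: no H
  2 × N: no H
  1 × C: 1 H
  1 × C (aromatic): no H
  1 × I: no H
  1 × O: no H
  1 × S: 1 H
  Total hydrogens = 15.
Molecular formula: C13H15IN2OS

C13H15IN2OS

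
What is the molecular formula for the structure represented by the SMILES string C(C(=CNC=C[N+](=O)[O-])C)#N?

C6H7N3O2

Heavy atoms from the SMILES: 6 C, 3 N, 2 O.
Implicit hydrogens by atom environment:
  3 × C: 1 H each → 3
  2 × C: no H
  1 × C: 3 H
  1 × N: 1 H
  1 × N: no H
  1 × N (charge +1): no H
  1 × O: no H
  1 × O (charge -1): no H
  Total hydrogens = 7.
Molecular formula: C6H7N3O2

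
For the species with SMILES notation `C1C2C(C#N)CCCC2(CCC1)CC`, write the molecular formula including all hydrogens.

Heavy atoms from the SMILES: 13 C, 1 N.
Implicit hydrogens by atom environment:
  8 × C: 2 H each → 16
  2 × C: 1 H each → 2
  2 × C: no H
  1 × C: 3 H
  1 × N: no H
  Total hydrogens = 21.
Molecular formula: C13H21N

C13H21N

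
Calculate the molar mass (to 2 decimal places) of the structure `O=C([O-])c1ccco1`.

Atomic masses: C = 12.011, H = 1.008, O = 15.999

Molecular formula: C5H3O3-.
M = 5×12.011 + 3×1.008 + 3×15.999 = 111.08 g/mol.

111.08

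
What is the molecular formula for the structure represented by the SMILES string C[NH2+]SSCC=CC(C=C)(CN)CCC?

C11H23N2S2+

Heavy atoms from the SMILES: 11 C, 2 N, 2 S.
Implicit hydrogens by atom environment:
  5 × C: 2 H each → 10
  3 × C: 1 H each → 3
  2 × C: 3 H each → 6
  2 × S: no H
  1 × C: no H
  1 × N: 2 H
  1 × N (charge +1): 2 H
  Total hydrogens = 23.
Net charge +1.
Molecular formula: C11H23N2S2+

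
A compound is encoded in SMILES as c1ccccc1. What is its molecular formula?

C6H6

Heavy atoms from the SMILES: 6 C.
Implicit hydrogens by atom environment:
  6 × C (aromatic): 1 H each → 6
  Total hydrogens = 6.
Molecular formula: C6H6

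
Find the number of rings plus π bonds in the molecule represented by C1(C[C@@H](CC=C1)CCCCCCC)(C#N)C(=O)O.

5

Molecular formula from the SMILES: C15H23NO2.
DoU = (2C + 2 + N − H − X)/2 = (2·15 + 2 + 1 − 23 − 0)/2 = 10/2 = 5.
(Structurally: 1 ring(s) + 4 π bond(s) = 5.)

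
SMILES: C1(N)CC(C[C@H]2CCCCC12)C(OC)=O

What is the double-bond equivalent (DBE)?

Molecular formula from the SMILES: C12H21NO2.
DoU = (2C + 2 + N − H − X)/2 = (2·12 + 2 + 1 − 21 − 0)/2 = 6/2 = 3.
(Structurally: 2 ring(s) + 1 π bond(s) = 3.)

3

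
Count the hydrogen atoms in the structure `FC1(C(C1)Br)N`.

Hydrogens are implicit in SMILES; fill each atom to its normal valence:
  1 × Br: no H
  1 × C: 2 H
  1 × C: 1 H
  1 × C: no H
  1 × F: no H
  1 × N: 2 H
  Total hydrogens = 5.

5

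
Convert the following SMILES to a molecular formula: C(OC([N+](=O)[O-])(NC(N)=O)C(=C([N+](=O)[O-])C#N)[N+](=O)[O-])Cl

C6H5ClN6O8

Heavy atoms from the SMILES: 6 C, 1 Cl, 6 N, 8 O.
Implicit hydrogens by atom environment:
  5 × C: no H
  5 × O: no H
  3 × N (charge +1): no H
  3 × O (charge -1): no H
  1 × C: 2 H
  1 × Cl: no H
  1 × N: 2 H
  1 × N: 1 H
  1 × N: no H
  Total hydrogens = 5.
Molecular formula: C6H5ClN6O8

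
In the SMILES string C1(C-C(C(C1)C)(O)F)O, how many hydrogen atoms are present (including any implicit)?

Hydrogens are implicit in SMILES; fill each atom to its normal valence:
  2 × C: 2 H each → 4
  2 × C: 1 H each → 2
  2 × O: 1 H each → 2
  1 × C: 3 H
  1 × C: no H
  1 × F: no H
  Total hydrogens = 11.

11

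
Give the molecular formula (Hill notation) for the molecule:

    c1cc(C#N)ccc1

Heavy atoms from the SMILES: 7 C, 1 N.
Implicit hydrogens by atom environment:
  5 × C (aromatic): 1 H each → 5
  1 × C (aromatic): no H
  1 × C: no H
  1 × N: no H
  Total hydrogens = 5.
Molecular formula: C7H5N

C7H5N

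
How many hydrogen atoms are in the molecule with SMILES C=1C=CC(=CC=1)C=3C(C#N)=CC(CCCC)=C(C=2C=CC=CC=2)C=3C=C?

23

Hydrogens are implicit in SMILES; fill each atom to its normal valence:
  11 × C (aromatic): 1 H each → 11
  7 × C (aromatic): no H
  4 × C: 2 H each → 8
  1 × C: 3 H
  1 × C: 1 H
  1 × C: no H
  1 × N: no H
  Total hydrogens = 23.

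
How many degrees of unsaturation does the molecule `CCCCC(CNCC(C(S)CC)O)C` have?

Molecular formula from the SMILES: C12H27NOS.
DoU = (2C + 2 + N − H − X)/2 = (2·12 + 2 + 1 − 27 − 0)/2 = 0/2 = 0.
(Structurally: 0 ring(s) + 0 π bond(s) = 0.)

0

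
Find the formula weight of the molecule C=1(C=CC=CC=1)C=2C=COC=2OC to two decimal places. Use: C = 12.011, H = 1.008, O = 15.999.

174.20

Molecular formula: C11H10O2.
M = 11×12.011 + 10×1.008 + 2×15.999 = 174.20 g/mol.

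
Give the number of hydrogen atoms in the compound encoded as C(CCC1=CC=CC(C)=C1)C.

Hydrogens are implicit in SMILES; fill each atom to its normal valence:
  4 × C (aromatic): 1 H each → 4
  3 × C: 2 H each → 6
  2 × C: 3 H each → 6
  2 × C (aromatic): no H
  Total hydrogens = 16.

16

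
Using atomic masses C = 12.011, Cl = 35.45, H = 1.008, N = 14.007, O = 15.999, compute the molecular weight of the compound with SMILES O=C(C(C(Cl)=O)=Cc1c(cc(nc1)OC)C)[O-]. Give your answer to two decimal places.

Molecular formula: C11H9ClNO4-.
M = 11×12.011 + 1×35.45 + 9×1.008 + 1×14.007 + 4×15.999 = 254.65 g/mol.

254.65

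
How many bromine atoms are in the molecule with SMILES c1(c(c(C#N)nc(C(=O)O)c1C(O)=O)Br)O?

1

The symbol for bromine appears 1 time in the SMILES.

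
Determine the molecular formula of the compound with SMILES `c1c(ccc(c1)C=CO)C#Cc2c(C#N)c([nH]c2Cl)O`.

C15H9ClN2O2

Heavy atoms from the SMILES: 15 C, 1 Cl, 2 N, 2 O.
Implicit hydrogens by atom environment:
  6 × C (aromatic): no H
  4 × C (aromatic): 1 H each → 4
  3 × C: no H
  2 × C: 1 H each → 2
  2 × O: 1 H each → 2
  1 × Cl: no H
  1 × N (aromatic): 1 H
  1 × N: no H
  Total hydrogens = 9.
Molecular formula: C15H9ClN2O2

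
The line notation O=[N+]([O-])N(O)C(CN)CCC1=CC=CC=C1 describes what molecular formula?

C10H15N3O3

Heavy atoms from the SMILES: 10 C, 3 N, 3 O.
Implicit hydrogens by atom environment:
  5 × C (aromatic): 1 H each → 5
  3 × C: 2 H each → 6
  1 × C: 1 H
  1 × C (aromatic): no H
  1 × N: 2 H
  1 × N: no H
  1 × N (charge +1): no H
  1 × O: 1 H
  1 × O: no H
  1 × O (charge -1): no H
  Total hydrogens = 15.
Molecular formula: C10H15N3O3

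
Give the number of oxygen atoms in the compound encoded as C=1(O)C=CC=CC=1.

1

The symbol for oxygen appears 1 time in the SMILES.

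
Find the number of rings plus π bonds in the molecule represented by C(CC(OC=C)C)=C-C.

2

Molecular formula from the SMILES: C8H14O.
DoU = (2C + 2 + N − H − X)/2 = (2·8 + 2 + 0 − 14 − 0)/2 = 4/2 = 2.
(Structurally: 0 ring(s) + 2 π bond(s) = 2.)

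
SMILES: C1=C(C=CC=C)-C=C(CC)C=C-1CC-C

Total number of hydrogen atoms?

Hydrogens are implicit in SMILES; fill each atom to its normal valence:
  4 × C: 2 H each → 8
  3 × C (aromatic): 1 H each → 3
  3 × C: 1 H each → 3
  3 × C (aromatic): no H
  2 × C: 3 H each → 6
  Total hydrogens = 20.

20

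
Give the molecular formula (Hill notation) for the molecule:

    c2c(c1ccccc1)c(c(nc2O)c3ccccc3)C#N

Heavy atoms from the SMILES: 18 C, 2 N, 1 O.
Implicit hydrogens by atom environment:
  11 × C (aromatic): 1 H each → 11
  6 × C (aromatic): no H
  1 × C: no H
  1 × N (aromatic): no H
  1 × N: no H
  1 × O: 1 H
  Total hydrogens = 12.
Molecular formula: C18H12N2O

C18H12N2O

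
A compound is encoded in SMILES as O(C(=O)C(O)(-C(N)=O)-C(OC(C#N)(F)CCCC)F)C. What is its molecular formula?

Heavy atoms from the SMILES: 11 C, 2 F, 2 N, 5 O.
Implicit hydrogens by atom environment:
  5 × C: no H
  4 × O: no H
  3 × C: 2 H each → 6
  2 × C: 3 H each → 6
  2 × F: no H
  1 × C: 1 H
  1 × N: 2 H
  1 × N: no H
  1 × O: 1 H
  Total hydrogens = 16.
Molecular formula: C11H16F2N2O5

C11H16F2N2O5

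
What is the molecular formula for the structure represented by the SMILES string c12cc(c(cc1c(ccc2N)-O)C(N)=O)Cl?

Heavy atoms from the SMILES: 11 C, 1 Cl, 2 N, 2 O.
Implicit hydrogens by atom environment:
  6 × C (aromatic): no H
  4 × C (aromatic): 1 H each → 4
  2 × N: 2 H each → 4
  1 × C: no H
  1 × Cl: no H
  1 × O: 1 H
  1 × O: no H
  Total hydrogens = 9.
Molecular formula: C11H9ClN2O2

C11H9ClN2O2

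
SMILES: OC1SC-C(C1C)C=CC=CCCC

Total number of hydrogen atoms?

Hydrogens are implicit in SMILES; fill each atom to its normal valence:
  7 × C: 1 H each → 7
  3 × C: 2 H each → 6
  2 × C: 3 H each → 6
  1 × O: 1 H
  1 × S: no H
  Total hydrogens = 20.

20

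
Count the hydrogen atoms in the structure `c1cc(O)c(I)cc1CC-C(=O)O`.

Hydrogens are implicit in SMILES; fill each atom to its normal valence:
  3 × C (aromatic): 1 H each → 3
  3 × C (aromatic): no H
  2 × C: 2 H each → 4
  2 × O: 1 H each → 2
  1 × C: no H
  1 × I: no H
  1 × O: no H
  Total hydrogens = 9.

9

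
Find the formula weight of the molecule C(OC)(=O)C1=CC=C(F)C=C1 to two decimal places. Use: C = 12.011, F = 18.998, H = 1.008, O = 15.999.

154.14

Molecular formula: C8H7FO2.
M = 8×12.011 + 1×18.998 + 7×1.008 + 2×15.999 = 154.14 g/mol.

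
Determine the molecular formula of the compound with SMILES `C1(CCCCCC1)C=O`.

Heavy atoms from the SMILES: 8 C, 1 O.
Implicit hydrogens by atom environment:
  6 × C: 2 H each → 12
  2 × C: 1 H each → 2
  1 × O: no H
  Total hydrogens = 14.
Molecular formula: C8H14O

C8H14O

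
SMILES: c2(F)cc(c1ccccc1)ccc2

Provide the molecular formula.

C12H9F

Heavy atoms from the SMILES: 12 C, 1 F.
Implicit hydrogens by atom environment:
  9 × C (aromatic): 1 H each → 9
  3 × C (aromatic): no H
  1 × F: no H
  Total hydrogens = 9.
Molecular formula: C12H9F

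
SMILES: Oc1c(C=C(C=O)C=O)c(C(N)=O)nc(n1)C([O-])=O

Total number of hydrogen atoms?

Hydrogens are implicit in SMILES; fill each atom to its normal valence:
  4 × C (aromatic): no H
  4 × O: no H
  3 × C: 1 H each → 3
  3 × C: no H
  2 × N (aromatic): no H
  1 × N: 2 H
  1 × O: 1 H
  1 × O (charge -1): no H
  Total hydrogens = 6.

6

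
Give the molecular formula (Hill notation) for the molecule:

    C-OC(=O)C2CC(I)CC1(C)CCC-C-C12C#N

Heavy atoms from the SMILES: 14 C, 1 I, 1 N, 2 O.
Implicit hydrogens by atom environment:
  6 × C: 2 H each → 12
  4 × C: no H
  2 × C: 3 H each → 6
  2 × C: 1 H each → 2
  2 × O: no H
  1 × I: no H
  1 × N: no H
  Total hydrogens = 20.
Molecular formula: C14H20INO2

C14H20INO2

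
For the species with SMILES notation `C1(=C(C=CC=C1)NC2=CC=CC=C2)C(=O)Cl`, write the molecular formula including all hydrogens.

C13H10ClNO

Heavy atoms from the SMILES: 13 C, 1 Cl, 1 N, 1 O.
Implicit hydrogens by atom environment:
  9 × C (aromatic): 1 H each → 9
  3 × C (aromatic): no H
  1 × C: no H
  1 × Cl: no H
  1 × N: 1 H
  1 × O: no H
  Total hydrogens = 10.
Molecular formula: C13H10ClNO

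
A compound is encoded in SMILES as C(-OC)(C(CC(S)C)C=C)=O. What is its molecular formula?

Heavy atoms from the SMILES: 8 C, 2 O, 1 S.
Implicit hydrogens by atom environment:
  3 × C: 1 H each → 3
  2 × C: 3 H each → 6
  2 × C: 2 H each → 4
  2 × O: no H
  1 × C: no H
  1 × S: 1 H
  Total hydrogens = 14.
Molecular formula: C8H14O2S

C8H14O2S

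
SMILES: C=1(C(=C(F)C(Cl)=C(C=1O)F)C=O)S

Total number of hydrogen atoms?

3

Hydrogens are implicit in SMILES; fill each atom to its normal valence:
  6 × C (aromatic): no H
  2 × F: no H
  1 × C: 1 H
  1 × Cl: no H
  1 × O: 1 H
  1 × O: no H
  1 × S: 1 H
  Total hydrogens = 3.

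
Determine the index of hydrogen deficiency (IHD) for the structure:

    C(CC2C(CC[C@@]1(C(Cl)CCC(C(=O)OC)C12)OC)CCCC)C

3

Molecular formula from the SMILES: C20H35ClO3.
DoU = (2C + 2 + N − H − X)/2 = (2·20 + 2 + 0 − 35 − 1)/2 = 6/2 = 3.
(Structurally: 2 ring(s) + 1 π bond(s) = 3.)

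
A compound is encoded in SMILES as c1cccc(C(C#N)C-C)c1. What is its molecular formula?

C10H11N

Heavy atoms from the SMILES: 10 C, 1 N.
Implicit hydrogens by atom environment:
  5 × C (aromatic): 1 H each → 5
  1 × C: 3 H
  1 × C: 2 H
  1 × C: 1 H
  1 × C (aromatic): no H
  1 × C: no H
  1 × N: no H
  Total hydrogens = 11.
Molecular formula: C10H11N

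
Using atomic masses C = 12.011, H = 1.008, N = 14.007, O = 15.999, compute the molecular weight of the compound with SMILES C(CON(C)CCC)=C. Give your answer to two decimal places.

Molecular formula: C7H15NO.
M = 7×12.011 + 15×1.008 + 1×14.007 + 1×15.999 = 129.20 g/mol.

129.20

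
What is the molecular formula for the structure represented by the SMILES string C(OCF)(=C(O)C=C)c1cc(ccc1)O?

Heavy atoms from the SMILES: 11 C, 1 F, 3 O.
Implicit hydrogens by atom environment:
  4 × C (aromatic): 1 H each → 4
  2 × C: 2 H each → 4
  2 × C: no H
  2 × C (aromatic): no H
  2 × O: 1 H each → 2
  1 × C: 1 H
  1 × F: no H
  1 × O: no H
  Total hydrogens = 11.
Molecular formula: C11H11FO3

C11H11FO3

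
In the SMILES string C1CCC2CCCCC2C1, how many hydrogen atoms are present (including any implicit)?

18

Hydrogens are implicit in SMILES; fill each atom to its normal valence:
  8 × C: 2 H each → 16
  2 × C: 1 H each → 2
  Total hydrogens = 18.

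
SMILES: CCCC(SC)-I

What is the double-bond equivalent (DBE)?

0

Molecular formula from the SMILES: C5H11IS.
DoU = (2C + 2 + N − H − X)/2 = (2·5 + 2 + 0 − 11 − 1)/2 = 0/2 = 0.
(Structurally: 0 ring(s) + 0 π bond(s) = 0.)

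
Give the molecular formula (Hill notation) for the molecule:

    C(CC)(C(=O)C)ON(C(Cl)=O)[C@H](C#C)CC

Heavy atoms from the SMILES: 11 C, 1 Cl, 1 N, 3 O.
Implicit hydrogens by atom environment:
  3 × C: 3 H each → 9
  3 × C: 1 H each → 3
  3 × C: no H
  3 × O: no H
  2 × C: 2 H each → 4
  1 × Cl: no H
  1 × N: no H
  Total hydrogens = 16.
Molecular formula: C11H16ClNO3

C11H16ClNO3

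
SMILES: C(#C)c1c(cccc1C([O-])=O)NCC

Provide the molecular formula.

Heavy atoms from the SMILES: 11 C, 1 N, 2 O.
Implicit hydrogens by atom environment:
  3 × C (aromatic): 1 H each → 3
  3 × C (aromatic): no H
  2 × C: no H
  1 × C: 3 H
  1 × C: 2 H
  1 × C: 1 H
  1 × N: 1 H
  1 × O: no H
  1 × O (charge -1): no H
  Total hydrogens = 10.
Net charge -1.
Molecular formula: C11H10NO2-

C11H10NO2-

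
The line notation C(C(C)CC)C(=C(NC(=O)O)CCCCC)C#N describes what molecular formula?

Heavy atoms from the SMILES: 14 C, 2 N, 2 O.
Implicit hydrogens by atom environment:
  6 × C: 2 H each → 12
  4 × C: no H
  3 × C: 3 H each → 9
  1 × C: 1 H
  1 × N: 1 H
  1 × N: no H
  1 × O: 1 H
  1 × O: no H
  Total hydrogens = 24.
Molecular formula: C14H24N2O2

C14H24N2O2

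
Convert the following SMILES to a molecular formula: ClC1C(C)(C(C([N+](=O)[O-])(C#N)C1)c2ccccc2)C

Heavy atoms from the SMILES: 14 C, 1 Cl, 2 N, 2 O.
Implicit hydrogens by atom environment:
  5 × C (aromatic): 1 H each → 5
  3 × C: no H
  2 × C: 3 H each → 6
  2 × C: 1 H each → 2
  1 × C: 2 H
  1 × C (aromatic): no H
  1 × Cl: no H
  1 × N: no H
  1 × N (charge +1): no H
  1 × O: no H
  1 × O (charge -1): no H
  Total hydrogens = 15.
Molecular formula: C14H15ClN2O2

C14H15ClN2O2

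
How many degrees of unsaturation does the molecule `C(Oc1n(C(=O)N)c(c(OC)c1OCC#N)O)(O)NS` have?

Molecular formula from the SMILES: C9H12N4O6S.
DoU = (2C + 2 + N − H − X)/2 = (2·9 + 2 + 4 − 12 − 0)/2 = 12/2 = 6.
(Structurally: 1 ring(s) + 5 π bond(s) = 6.)

6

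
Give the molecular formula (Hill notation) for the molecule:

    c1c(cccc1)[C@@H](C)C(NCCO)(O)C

C12H19NO2

Heavy atoms from the SMILES: 12 C, 1 N, 2 O.
Implicit hydrogens by atom environment:
  5 × C (aromatic): 1 H each → 5
  2 × C: 3 H each → 6
  2 × C: 2 H each → 4
  2 × O: 1 H each → 2
  1 × C: 1 H
  1 × C: no H
  1 × C (aromatic): no H
  1 × N: 1 H
  Total hydrogens = 19.
Molecular formula: C12H19NO2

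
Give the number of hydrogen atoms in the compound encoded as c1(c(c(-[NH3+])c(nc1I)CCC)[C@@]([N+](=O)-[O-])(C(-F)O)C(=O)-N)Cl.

14

Hydrogens are implicit in SMILES; fill each atom to its normal valence:
  5 × C (aromatic): no H
  2 × C: 2 H each → 4
  2 × C: no H
  2 × O: no H
  1 × C: 3 H
  1 × C: 1 H
  1 × Cl: no H
  1 × F: no H
  1 × I: no H
  1 × N (charge +1): 3 H
  1 × N: 2 H
  1 × N (aromatic): no H
  1 × N (charge +1): no H
  1 × O: 1 H
  1 × O (charge -1): no H
  Total hydrogens = 14.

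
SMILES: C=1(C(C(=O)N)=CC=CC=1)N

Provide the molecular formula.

C7H8N2O

Heavy atoms from the SMILES: 7 C, 2 N, 1 O.
Implicit hydrogens by atom environment:
  4 × C (aromatic): 1 H each → 4
  2 × C (aromatic): no H
  2 × N: 2 H each → 4
  1 × C: no H
  1 × O: no H
  Total hydrogens = 8.
Molecular formula: C7H8N2O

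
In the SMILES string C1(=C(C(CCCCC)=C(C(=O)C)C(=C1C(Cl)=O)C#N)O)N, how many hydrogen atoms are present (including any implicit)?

17

Hydrogens are implicit in SMILES; fill each atom to its normal valence:
  6 × C (aromatic): no H
  4 × C: 2 H each → 8
  3 × C: no H
  2 × C: 3 H each → 6
  2 × O: no H
  1 × Cl: no H
  1 × N: 2 H
  1 × N: no H
  1 × O: 1 H
  Total hydrogens = 17.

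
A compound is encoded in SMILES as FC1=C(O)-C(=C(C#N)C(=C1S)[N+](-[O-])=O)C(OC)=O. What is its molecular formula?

C9H5FN2O5S

Heavy atoms from the SMILES: 9 C, 1 F, 2 N, 5 O, 1 S.
Implicit hydrogens by atom environment:
  6 × C (aromatic): no H
  3 × O: no H
  2 × C: no H
  1 × C: 3 H
  1 × F: no H
  1 × N: no H
  1 × N (charge +1): no H
  1 × O: 1 H
  1 × O (charge -1): no H
  1 × S: 1 H
  Total hydrogens = 5.
Molecular formula: C9H5FN2O5S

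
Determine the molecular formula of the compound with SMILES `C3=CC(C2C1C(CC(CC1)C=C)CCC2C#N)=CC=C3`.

C19H23N

Heavy atoms from the SMILES: 19 C, 1 N.
Implicit hydrogens by atom environment:
  6 × C: 2 H each → 12
  6 × C: 1 H each → 6
  5 × C (aromatic): 1 H each → 5
  1 × C (aromatic): no H
  1 × C: no H
  1 × N: no H
  Total hydrogens = 23.
Molecular formula: C19H23N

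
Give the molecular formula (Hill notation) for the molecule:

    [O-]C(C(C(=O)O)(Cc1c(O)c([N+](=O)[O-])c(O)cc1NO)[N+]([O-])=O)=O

Heavy atoms from the SMILES: 10 C, 3 N, 11 O.
Implicit hydrogens by atom environment:
  5 × C (aromatic): no H
  4 × O: 1 H each → 4
  4 × O: no H
  3 × C: no H
  3 × O (charge -1): no H
  2 × N (charge +1): no H
  1 × C: 2 H
  1 × C (aromatic): 1 H
  1 × N: 1 H
  Total hydrogens = 8.
Net charge -1.
Molecular formula: C10H8N3O11-

C10H8N3O11-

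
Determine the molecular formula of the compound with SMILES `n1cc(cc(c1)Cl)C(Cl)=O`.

Heavy atoms from the SMILES: 6 C, 2 Cl, 1 N, 1 O.
Implicit hydrogens by atom environment:
  3 × C (aromatic): 1 H each → 3
  2 × C (aromatic): no H
  2 × Cl: no H
  1 × C: no H
  1 × N (aromatic): no H
  1 × O: no H
  Total hydrogens = 3.
Molecular formula: C6H3Cl2NO

C6H3Cl2NO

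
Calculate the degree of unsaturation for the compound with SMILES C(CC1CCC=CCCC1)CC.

Molecular formula from the SMILES: C12H22.
DoU = (2C + 2 + N − H − X)/2 = (2·12 + 2 + 0 − 22 − 0)/2 = 4/2 = 2.
(Structurally: 1 ring(s) + 1 π bond(s) = 2.)

2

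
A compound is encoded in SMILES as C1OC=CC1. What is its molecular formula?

Heavy atoms from the SMILES: 4 C, 1 O.
Implicit hydrogens by atom environment:
  2 × C: 2 H each → 4
  2 × C: 1 H each → 2
  1 × O: no H
  Total hydrogens = 6.
Molecular formula: C4H6O

C4H6O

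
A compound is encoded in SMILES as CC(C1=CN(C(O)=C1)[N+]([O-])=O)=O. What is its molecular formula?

Heavy atoms from the SMILES: 6 C, 2 N, 4 O.
Implicit hydrogens by atom environment:
  2 × C (aromatic): 1 H each → 2
  2 × C (aromatic): no H
  2 × O: no H
  1 × C: 3 H
  1 × C: no H
  1 × N (aromatic): no H
  1 × N (charge +1): no H
  1 × O: 1 H
  1 × O (charge -1): no H
  Total hydrogens = 6.
Molecular formula: C6H6N2O4

C6H6N2O4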